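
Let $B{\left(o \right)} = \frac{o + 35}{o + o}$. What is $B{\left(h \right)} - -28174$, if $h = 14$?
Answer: $\frac{112703}{4} \approx 28176.0$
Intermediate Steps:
$B{\left(o \right)} = \frac{35 + o}{2 o}$
$B{\left(h \right)} - -28174 = \frac{35 + 14}{2 \cdot 14} - -28174 = \frac{1}{2} \cdot \frac{1}{14} \cdot 49 + 28174 = \frac{7}{4} + 28174 = \frac{112703}{4}$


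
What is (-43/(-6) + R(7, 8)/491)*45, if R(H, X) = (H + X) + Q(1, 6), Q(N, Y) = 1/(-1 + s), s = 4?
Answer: 318075/982 ≈ 323.91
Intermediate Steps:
Q(N, Y) = ⅓ (Q(N, Y) = 1/(-1 + 4) = 1/3 = ⅓)
R(H, X) = ⅓ + H + X (R(H, X) = (H + X) + ⅓ = ⅓ + H + X)
(-43/(-6) + R(7, 8)/491)*45 = (-43/(-6) + (⅓ + 7 + 8)/491)*45 = (-43*(-⅙) + (46/3)*(1/491))*45 = (43/6 + 46/1473)*45 = (21205/2946)*45 = 318075/982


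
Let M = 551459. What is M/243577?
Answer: 551459/243577 ≈ 2.2640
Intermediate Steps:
M/243577 = 551459/243577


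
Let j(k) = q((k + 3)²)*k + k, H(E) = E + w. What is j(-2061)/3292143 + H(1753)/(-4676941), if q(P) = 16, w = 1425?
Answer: -58109470757/5132386191521 ≈ -0.011322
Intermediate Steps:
H(E) = 1425 + E (H(E) = E + 1425 = 1425 + E)
j(k) = 17*k (j(k) = 16*k + k = 17*k)
j(-2061)/3292143 + H(1753)/(-4676941) = (17*(-2061))/3292143 + (1425 + 1753)/(-4676941) = -35037*1/3292143 + 3178*(-1/4676941) = -11679/1097381 - 3178/4676941 = -58109470757/5132386191521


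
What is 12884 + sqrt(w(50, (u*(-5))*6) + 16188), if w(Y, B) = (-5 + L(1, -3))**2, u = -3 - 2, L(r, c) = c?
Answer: 12884 + 2*sqrt(4063) ≈ 13011.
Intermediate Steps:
u = -5
w(Y, B) = 64 (w(Y, B) = (-5 - 3)**2 = (-8)**2 = 64)
12884 + sqrt(w(50, (u*(-5))*6) + 16188) = 12884 + sqrt(64 + 16188) = 12884 + sqrt(16252) = 12884 + 2*sqrt(4063)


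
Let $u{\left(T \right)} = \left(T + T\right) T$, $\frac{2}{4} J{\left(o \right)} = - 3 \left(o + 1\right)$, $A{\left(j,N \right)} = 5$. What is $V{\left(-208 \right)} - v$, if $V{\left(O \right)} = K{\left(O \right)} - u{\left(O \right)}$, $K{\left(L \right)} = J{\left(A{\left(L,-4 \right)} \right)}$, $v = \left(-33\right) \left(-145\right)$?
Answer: $-91349$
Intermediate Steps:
$J{\left(o \right)} = -6 - 6 o$ ($J{\left(o \right)} = 2 \left(- 3 \left(o + 1\right)\right) = 2 \left(- 3 \left(1 + o\right)\right) = 2 \left(-3 - 3 o\right) = -6 - 6 o$)
$u{\left(T \right)} = 2 T^{2}$ ($u{\left(T \right)} = 2 T T = 2 T^{2}$)
$v = 4785$
$K{\left(L \right)} = -36$ ($K{\left(L \right)} = -6 - 30 = -36$)
$V{\left(O \right)} = -36 - 2 O^{2}$
$V{\left(-208 \right)} - v = \left(-36 - 2 \left(-208\right)^{2}\right) - 4785 = \left(-36 - 86528\right) - 4785 = -86564 - 4785 = -91349$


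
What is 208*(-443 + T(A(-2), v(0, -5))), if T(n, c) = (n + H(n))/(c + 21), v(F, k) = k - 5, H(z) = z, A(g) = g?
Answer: -1014416/11 ≈ -92220.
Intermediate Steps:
v(F, k) = -5 + k
T(n, c) = 2*n/(21 + c) (T(n, c) = (n + n)/(c + 21) = (2*n)/(21 + c) = 2*n/(21 + c))
208*(-443 + T(A(-2), v(0, -5))) = 208*(-443 + 2*(-2)/(21 + (-5 - 5))) = 208*(-443 + 2*(-2)/(21 - 10)) = 208*(-443 + 2*(-2)/11) = 208*(-443 + 2*(-2)*(1/11)) = 208*(-443 - 4/11) = 208*(-4877/11) = -1014416/11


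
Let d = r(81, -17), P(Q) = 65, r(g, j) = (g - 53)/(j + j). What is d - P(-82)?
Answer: -1119/17 ≈ -65.823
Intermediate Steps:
r(g, j) = (-53 + g)/(2*j) (r(g, j) = (-53 + g)/((2*j)) = (-53 + g)*(1/(2*j)) = (-53 + g)/(2*j))
d = -14/17 (d = (1/2)*(-53 + 81)/(-17) = (1/2)*(-1/17)*28 = -14/17 ≈ -0.82353)
d - P(-82) = -14/17 - 1*65 = -14/17 - 65 = -1119/17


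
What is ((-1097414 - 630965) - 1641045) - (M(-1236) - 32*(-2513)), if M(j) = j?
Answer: -3448604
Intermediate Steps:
((-1097414 - 630965) - 1641045) - (M(-1236) - 32*(-2513)) = ((-1097414 - 630965) - 1641045) - (-1236 - 32*(-2513)) = (-1728379 - 1641045) - (-1236 - 1*(-80416)) = -3369424 - (-1236 + 80416) = -3369424 - 1*79180 = -3369424 - 79180 = -3448604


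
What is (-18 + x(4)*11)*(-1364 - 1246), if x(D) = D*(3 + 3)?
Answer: -642060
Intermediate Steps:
x(D) = 6*D (x(D) = D*6 = 6*D)
(-18 + x(4)*11)*(-1364 - 1246) = (-18 + (6*4)*11)*(-1364 - 1246) = (-18 + 24*11)*(-2610) = (-18 + 264)*(-2610) = 246*(-2610) = -642060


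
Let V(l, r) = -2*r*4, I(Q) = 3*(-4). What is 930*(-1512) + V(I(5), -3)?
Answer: -1406136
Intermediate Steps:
I(Q) = -12
V(l, r) = -8*r
930*(-1512) + V(I(5), -3) = 930*(-1512) - 8*(-3) = -1406160 + 24 = -1406136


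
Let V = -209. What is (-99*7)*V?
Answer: 144837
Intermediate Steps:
(-99*7)*V = -99*7*(-209) = -693*(-209) = 144837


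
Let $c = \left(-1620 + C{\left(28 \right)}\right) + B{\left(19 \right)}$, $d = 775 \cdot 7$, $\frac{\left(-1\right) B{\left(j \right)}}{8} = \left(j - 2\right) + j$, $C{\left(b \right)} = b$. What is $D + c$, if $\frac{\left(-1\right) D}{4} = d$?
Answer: $-23580$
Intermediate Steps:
$B{\left(j \right)} = 16 - 16 j$ ($B{\left(j \right)} = - 8 \left(\left(j - 2\right) + j\right) = - 8 \left(\left(-2 + j\right) + j\right) = - 8 \left(-2 + 2 j\right) = 16 - 16 j$)
$d = 5425$
$D = -21700$ ($D = \left(-4\right) 5425 = -21700$)
$c = -1880$ ($c = \left(-1620 + 28\right) + \left(16 - 304\right) = -1592 + \left(16 - 304\right) = -1592 - 288 = -1880$)
$D + c = -21700 - 1880 = -23580$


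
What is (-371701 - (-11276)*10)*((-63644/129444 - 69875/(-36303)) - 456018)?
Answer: 2201939292106889364/18647641 ≈ 1.1808e+11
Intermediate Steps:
(-371701 - (-11276)*10)*((-63644/129444 - 69875/(-36303)) - 456018) = (-371701 - 11276*(-10))*((-63644*1/129444 - 69875*(-1/36303)) - 456018) = (-371701 + 112760)*((-2273/4623 + 69875/36303) - 456018) = -258941*(26723934/18647641 - 456018) = -258941*(-8503633229604/18647641) = 2201939292106889364/18647641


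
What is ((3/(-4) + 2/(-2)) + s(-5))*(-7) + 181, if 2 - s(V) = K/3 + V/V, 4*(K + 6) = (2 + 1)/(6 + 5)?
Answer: 3793/22 ≈ 172.41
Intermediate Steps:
K = -261/44 (K = -6 + ((2 + 1)/(6 + 5))/4 = -6 + (3/11)/4 = -6 + (3*(1/11))/4 = -6 + (1/4)*(3/11) = -6 + 3/44 = -261/44 ≈ -5.9318)
s(V) = 131/44 (s(V) = 2 - (-261/44/3 + V/V) = 2 - (-261/44*1/3 + 1) = 2 - (-87/44 + 1) = 2 - 1*(-43/44) = 2 + 43/44 = 131/44)
((3/(-4) + 2/(-2)) + s(-5))*(-7) + 181 = ((3/(-4) + 2/(-2)) + 131/44)*(-7) + 181 = ((3*(-1/4) + 2*(-1/2)) + 131/44)*(-7) + 181 = ((-3/4 - 1) + 131/44)*(-7) + 181 = (-7/4 + 131/44)*(-7) + 181 = (27/22)*(-7) + 181 = -189/22 + 181 = 3793/22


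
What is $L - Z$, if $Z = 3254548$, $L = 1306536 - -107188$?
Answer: $-1840824$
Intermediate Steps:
$L = 1413724$ ($L = 1306536 + 107188 = 1413724$)
$L - Z = 1413724 - 3254548 = -1840824$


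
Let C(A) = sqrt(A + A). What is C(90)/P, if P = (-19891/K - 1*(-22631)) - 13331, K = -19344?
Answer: 116064*sqrt(5)/179919091 ≈ 0.0014425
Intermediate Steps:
C(A) = sqrt(2)*sqrt(A) (C(A) = sqrt(2*A) = sqrt(2)*sqrt(A))
P = 179919091/19344 (P = (-19891/(-19344) - 1*(-22631)) - 13331 = (-19891*(-1/19344) + 22631) - 13331 = (19891/19344 + 22631) - 13331 = 437793955/19344 - 13331 = 179919091/19344 ≈ 9301.0)
C(90)/P = (sqrt(2)*sqrt(90))/(179919091/19344) = (sqrt(2)*(3*sqrt(10)))*(19344/179919091) = (6*sqrt(5))*(19344/179919091) = 116064*sqrt(5)/179919091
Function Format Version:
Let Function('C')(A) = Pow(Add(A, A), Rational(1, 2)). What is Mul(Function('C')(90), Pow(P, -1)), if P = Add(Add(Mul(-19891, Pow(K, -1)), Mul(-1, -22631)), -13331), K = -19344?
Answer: Mul(Rational(116064, 179919091), Pow(5, Rational(1, 2))) ≈ 0.0014425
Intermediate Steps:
Function('C')(A) = Mul(Pow(2, Rational(1, 2)), Pow(A, Rational(1, 2))) (Function('C')(A) = Pow(Mul(2, A), Rational(1, 2)) = Mul(Pow(2, Rational(1, 2)), Pow(A, Rational(1, 2))))
P = Rational(179919091, 19344) (P = Add(Add(Mul(-19891, Pow(-19344, -1)), Mul(-1, -22631)), -13331) = Add(Add(Mul(-19891, Rational(-1, 19344)), 22631), -13331) = Add(Add(Rational(19891, 19344), 22631), -13331) = Add(Rational(437793955, 19344), -13331) = Rational(179919091, 19344) ≈ 9301.0)
Mul(Function('C')(90), Pow(P, -1)) = Mul(Mul(Pow(2, Rational(1, 2)), Pow(90, Rational(1, 2))), Pow(Rational(179919091, 19344), -1)) = Mul(Mul(Pow(2, Rational(1, 2)), Mul(3, Pow(10, Rational(1, 2)))), Rational(19344, 179919091)) = Mul(Mul(6, Pow(5, Rational(1, 2))), Rational(19344, 179919091)) = Mul(Rational(116064, 179919091), Pow(5, Rational(1, 2)))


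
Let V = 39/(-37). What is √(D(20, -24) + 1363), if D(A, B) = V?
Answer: 2*√466126/37 ≈ 36.905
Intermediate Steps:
V = -39/37 (V = 39*(-1/37) = -39/37 ≈ -1.0541)
D(A, B) = -39/37
√(D(20, -24) + 1363) = √(-39/37 + 1363) = √(50392/37) = 2*√466126/37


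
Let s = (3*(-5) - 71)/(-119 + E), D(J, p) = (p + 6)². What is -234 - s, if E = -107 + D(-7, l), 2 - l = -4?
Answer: -9637/41 ≈ -235.05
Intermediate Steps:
l = 6 (l = 2 - 1*(-4) = 2 + 4 = 6)
D(J, p) = (6 + p)²
E = 37 (E = -107 + (6 + 6)² = -107 + 12² = -107 + 144 = 37)
s = 43/41 (s = (3*(-5) - 71)/(-119 + 37) = (-15 - 71)/(-82) = -86*(-1/82) = 43/41 ≈ 1.0488)
-234 - s = -234 - 1*43/41 = -234 - 43/41 = -9637/41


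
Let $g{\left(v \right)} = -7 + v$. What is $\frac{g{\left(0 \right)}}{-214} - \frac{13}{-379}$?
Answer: $\frac{5435}{81106} \approx 0.067011$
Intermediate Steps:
$\frac{g{\left(0 \right)}}{-214} - \frac{13}{-379} = \frac{-7 + 0}{-214} - \frac{13}{-379} = \left(-7\right) \left(- \frac{1}{214}\right) - - \frac{13}{379} = \frac{7}{214} + \frac{13}{379} = \frac{5435}{81106}$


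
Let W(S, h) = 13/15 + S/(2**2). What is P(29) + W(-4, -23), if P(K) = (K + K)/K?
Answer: 28/15 ≈ 1.8667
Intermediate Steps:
P(K) = 2 (P(K) = (2*K)/K = 2)
W(S, h) = 13/15 + S/4 (W(S, h) = 13*(1/15) + S/4 = 13/15 + S*(1/4) = 13/15 + S/4)
P(29) + W(-4, -23) = 2 + (13/15 + (1/4)*(-4)) = 2 + (13/15 - 1) = 2 - 2/15 = 28/15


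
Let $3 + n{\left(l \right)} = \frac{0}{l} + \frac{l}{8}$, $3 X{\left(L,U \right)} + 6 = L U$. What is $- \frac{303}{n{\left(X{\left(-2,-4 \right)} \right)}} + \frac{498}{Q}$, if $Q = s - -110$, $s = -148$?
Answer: $\frac{60369}{665} \approx 90.78$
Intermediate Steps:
$X{\left(L,U \right)} = -2 + \frac{L U}{3}$
$Q = -38$ ($Q = -148 - -110 = -148 + 110 = -38$)
$n{\left(l \right)} = -3 + \frac{l}{8}$ ($n{\left(l \right)} = -3 + \left(\frac{0}{l} + \frac{l}{8}\right) = -3 + \left(0 + l \frac{1}{8}\right) = -3 + \left(0 + \frac{l}{8}\right) = -3 + \frac{l}{8}$)
$- \frac{303}{n{\left(X{\left(-2,-4 \right)} \right)}} + \frac{498}{Q} = - \frac{303}{-3 + \frac{-2 + \frac{1}{3} \left(-2\right) \left(-4\right)}{8}} + \frac{498}{-38} = - \frac{303}{-3 + \frac{-2 + \frac{8}{3}}{8}} + 498 \left(- \frac{1}{38}\right) = - \frac{303}{-3 + \frac{1}{8} \cdot \frac{2}{3}} - \frac{249}{19} = - \frac{303}{-3 + \frac{1}{12}} - \frac{249}{19} = - \frac{303}{- \frac{35}{12}} - \frac{249}{19} = \left(-303\right) \left(- \frac{12}{35}\right) - \frac{249}{19} = \frac{3636}{35} - \frac{249}{19} = \frac{60369}{665}$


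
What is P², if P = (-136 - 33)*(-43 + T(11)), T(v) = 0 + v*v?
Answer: 173765124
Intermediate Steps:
T(v) = v² (T(v) = 0 + v² = v²)
P = -13182 (P = (-136 - 33)*(-43 + 11²) = -169*(-43 + 121) = -169*78 = -13182)
P² = (-13182)² = 173765124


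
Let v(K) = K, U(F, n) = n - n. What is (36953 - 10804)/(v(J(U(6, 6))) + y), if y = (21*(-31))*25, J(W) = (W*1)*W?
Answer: -26149/16275 ≈ -1.6067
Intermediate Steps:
U(F, n) = 0
J(W) = W² (J(W) = W*W = W²)
y = -16275 (y = -651*25 = -16275)
(36953 - 10804)/(v(J(U(6, 6))) + y) = (36953 - 10804)/(0² - 16275) = 26149/(0 - 16275) = 26149/(-16275) = 26149*(-1/16275) = -26149/16275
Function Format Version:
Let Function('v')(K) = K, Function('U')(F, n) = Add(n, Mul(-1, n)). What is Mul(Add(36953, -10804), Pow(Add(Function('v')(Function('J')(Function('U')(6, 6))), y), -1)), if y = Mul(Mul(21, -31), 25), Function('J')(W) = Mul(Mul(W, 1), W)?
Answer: Rational(-26149, 16275) ≈ -1.6067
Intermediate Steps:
Function('U')(F, n) = 0
Function('J')(W) = Pow(W, 2) (Function('J')(W) = Mul(W, W) = Pow(W, 2))
y = -16275 (y = Mul(-651, 25) = -16275)
Mul(Add(36953, -10804), Pow(Add(Function('v')(Function('J')(Function('U')(6, 6))), y), -1)) = Mul(Add(36953, -10804), Pow(Add(Pow(0, 2), -16275), -1)) = Mul(26149, Pow(Add(0, -16275), -1)) = Mul(26149, Pow(-16275, -1)) = Mul(26149, Rational(-1, 16275)) = Rational(-26149, 16275)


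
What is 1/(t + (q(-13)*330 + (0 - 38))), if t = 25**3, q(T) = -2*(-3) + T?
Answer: 1/13277 ≈ 7.5318e-5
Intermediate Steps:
q(T) = 6 + T
t = 15625
1/(t + (q(-13)*330 + (0 - 38))) = 1/(15625 + ((6 - 13)*330 + (0 - 38))) = 1/(15625 + (-7*330 - 38)) = 1/(15625 + (-2310 - 38)) = 1/(15625 - 2348) = 1/13277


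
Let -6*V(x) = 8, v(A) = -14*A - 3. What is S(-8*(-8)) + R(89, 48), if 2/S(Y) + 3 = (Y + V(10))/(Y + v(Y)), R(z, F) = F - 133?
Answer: -659765/7703 ≈ -85.650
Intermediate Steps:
R(z, F) = -133 + F
v(A) = -3 - 14*A
V(x) = -4/3 (V(x) = -⅙*8 = -4/3)
S(Y) = 2/(-3 + (-4/3 + Y)/(-3 - 13*Y)) (S(Y) = 2/(-3 + (Y - 4/3)/(Y + (-3 - 14*Y))) = 2/(-3 + (-4/3 + Y)/(-3 - 13*Y)))
S(-8*(-8)) + R(89, 48) = 6*(3 + 13*(-8*(-8)))/(-23 - (-960)*(-8)) + (-133 + 48) = 6*(3 + 13*64)/(-23 - 120*64) - 85 = 6*(3 + 832)/(-23 - 7680) - 85 = 6*835/(-7703) - 85 = 6*(-1/7703)*835 - 85 = -5010/7703 - 85 = -659765/7703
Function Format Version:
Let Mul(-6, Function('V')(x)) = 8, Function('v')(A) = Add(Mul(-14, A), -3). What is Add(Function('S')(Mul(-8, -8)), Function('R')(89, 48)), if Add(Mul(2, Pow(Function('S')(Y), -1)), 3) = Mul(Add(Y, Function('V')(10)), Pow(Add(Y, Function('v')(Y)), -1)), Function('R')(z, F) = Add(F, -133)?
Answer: Rational(-659765, 7703) ≈ -85.650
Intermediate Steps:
Function('R')(z, F) = Add(-133, F)
Function('v')(A) = Add(-3, Mul(-14, A))
Function('V')(x) = Rational(-4, 3) (Function('V')(x) = Mul(Rational(-1, 6), 8) = Rational(-4, 3))
Function('S')(Y) = Mul(2, Pow(Add(-3, Mul(Pow(Add(-3, Mul(-13, Y)), -1), Add(Rational(-4, 3), Y))), -1)) (Function('S')(Y) = Mul(2, Pow(Add(-3, Mul(Add(Y, Rational(-4, 3)), Pow(Add(Y, Add(-3, Mul(-14, Y))), -1))), -1)) = Mul(2, Pow(Add(-3, Mul(Add(Rational(-4, 3), Y), Pow(Add(-3, Mul(-13, Y)), -1))), -1)) = Mul(2, Pow(Add(-3, Mul(Pow(Add(-3, Mul(-13, Y)), -1), Add(Rational(-4, 3), Y))), -1)))
Add(Function('S')(Mul(-8, -8)), Function('R')(89, 48)) = Add(Mul(6, Pow(Add(-23, Mul(-120, Mul(-8, -8))), -1), Add(3, Mul(13, Mul(-8, -8)))), Add(-133, 48)) = Add(Mul(6, Pow(Add(-23, Mul(-120, 64)), -1), Add(3, Mul(13, 64))), -85) = Add(Mul(6, Pow(Add(-23, -7680), -1), Add(3, 832)), -85) = Add(Mul(6, Pow(-7703, -1), 835), -85) = Add(Mul(6, Rational(-1, 7703), 835), -85) = Add(Rational(-5010, 7703), -85) = Rational(-659765, 7703)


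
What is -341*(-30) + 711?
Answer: 10941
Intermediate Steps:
-341*(-30) + 711 = 10230 + 711 = 10941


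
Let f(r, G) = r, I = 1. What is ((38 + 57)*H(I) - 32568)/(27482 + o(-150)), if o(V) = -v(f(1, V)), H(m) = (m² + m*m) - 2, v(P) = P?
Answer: -32568/27481 ≈ -1.1851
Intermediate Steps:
H(m) = -2 + 2*m² (H(m) = (m² + m²) - 2 = 2*m² - 2 = -2 + 2*m²)
o(V) = -1 (o(V) = -1*1 = -1)
((38 + 57)*H(I) - 32568)/(27482 + o(-150)) = ((38 + 57)*(-2 + 2*1²) - 32568)/(27482 - 1) = (95*(-2 + 2*1) - 32568)/27481 = (95*(-2 + 2) - 32568)*(1/27481) = (95*0 - 32568)*(1/27481) = (0 - 32568)*(1/27481) = -32568*1/27481 = -32568/27481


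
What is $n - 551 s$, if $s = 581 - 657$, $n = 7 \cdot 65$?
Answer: $42331$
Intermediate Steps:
$n = 455$
$s = -76$ ($s = 581 - 657 = -76$)
$n - 551 s = 455 - -41876 = 455 + 41876 = 42331$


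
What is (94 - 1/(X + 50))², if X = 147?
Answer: 342879289/38809 ≈ 8835.0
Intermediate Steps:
(94 - 1/(X + 50))² = (94 - 1/(147 + 50))² = (94 - 1/197)² = (18517/197)² = 342879289/38809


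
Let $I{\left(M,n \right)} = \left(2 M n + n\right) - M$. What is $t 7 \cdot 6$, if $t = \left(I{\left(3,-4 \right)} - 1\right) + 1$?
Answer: $-1302$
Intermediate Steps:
$I{\left(M,n \right)} = n - M + 2 M n$ ($I{\left(M,n \right)} = \left(2 M n + n\right) - M = \left(n + 2 M n\right) - M = n - M + 2 M n$)
$t = -31$ ($t = \left(\left(-4 - 3 + 2 \cdot 3 \left(-4\right)\right) - 1\right) + 1 = \left(\left(-4 - 3 - 24\right) - 1\right) + 1 = \left(-31 - 1\right) + 1 = -32 + 1 = -31$)
$t 7 \cdot 6 = \left(-31\right) 7 \cdot 6 = \left(-217\right) 6 = -1302$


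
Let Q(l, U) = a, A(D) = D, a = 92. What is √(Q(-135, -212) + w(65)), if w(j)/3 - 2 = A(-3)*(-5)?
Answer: √143 ≈ 11.958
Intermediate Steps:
w(j) = 51 (w(j) = 6 + 3*(-3*(-5)) = 6 + 3*15 = 6 + 45 = 51)
Q(l, U) = 92
√(Q(-135, -212) + w(65)) = √(92 + 51) = √143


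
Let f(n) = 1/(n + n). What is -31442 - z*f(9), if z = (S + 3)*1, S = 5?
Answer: -282982/9 ≈ -31442.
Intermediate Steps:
z = 8 (z = (5 + 3)*1 = 8*1 = 8)
f(n) = 1/(2*n)
-31442 - z*f(9) = -31442 - 8*(½)/9 = -31442 - 8*(½)*(⅑) = -31442 - 8/18 = -31442 - 1*4/9 = -31442 - 4/9 = -282982/9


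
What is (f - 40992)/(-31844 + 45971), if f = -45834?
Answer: -28942/4709 ≈ -6.1461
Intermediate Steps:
(f - 40992)/(-31844 + 45971) = (-45834 - 40992)/(-31844 + 45971) = -86826/14127 = -86826*1/14127 = -28942/4709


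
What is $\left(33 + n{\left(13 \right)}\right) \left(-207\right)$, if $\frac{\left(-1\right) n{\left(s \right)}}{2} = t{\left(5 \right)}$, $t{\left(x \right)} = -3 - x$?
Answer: $-10143$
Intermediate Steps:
$n{\left(s \right)} = 16$ ($n{\left(s \right)} = - 2 \left(-3 - 5\right) = \left(-2\right) \left(-8\right) = 16$)
$\left(33 + n{\left(13 \right)}\right) \left(-207\right) = \left(33 + 16\right) \left(-207\right) = 49 \left(-207\right) = -10143$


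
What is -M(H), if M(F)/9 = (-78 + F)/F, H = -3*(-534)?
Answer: -762/89 ≈ -8.5618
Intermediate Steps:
H = 1602
M(F) = 9*(-78 + F)/F (M(F) = 9*((-78 + F)/F) = 9*(-78 + F)/F)
-M(H) = -(9 - 702/1602) = -(9 - 702*1/1602) = -(9 - 39/89) = -1*762/89 = -762/89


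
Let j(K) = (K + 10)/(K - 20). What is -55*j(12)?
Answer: 605/4 ≈ 151.25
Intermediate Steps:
j(K) = (10 + K)/(-20 + K)
-55*j(12) = -55*(10 + 12)/(-20 + 12) = -55*22/(-8) = -(-55)*22/8 = -55*(-11/4) = 605/4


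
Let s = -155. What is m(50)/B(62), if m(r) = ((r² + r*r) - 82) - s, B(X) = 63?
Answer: 1691/21 ≈ 80.524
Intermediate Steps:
m(r) = 73 + 2*r² (m(r) = ((r² + r*r) - 82) - 1*(-155) = ((r² + r²) - 82) + 155 = (2*r² - 82) + 155 = (-82 + 2*r²) + 155 = 73 + 2*r²)
m(50)/B(62) = (73 + 2*50²)/63 = (73 + 2*2500)*(1/63) = (73 + 5000)*(1/63) = 5073*(1/63) = 1691/21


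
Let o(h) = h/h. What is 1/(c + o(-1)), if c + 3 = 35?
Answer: 1/33 ≈ 0.030303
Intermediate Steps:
c = 32 (c = -3 + 35 = 32)
o(h) = 1
1/(c + o(-1)) = 1/(32 + 1) = 1/33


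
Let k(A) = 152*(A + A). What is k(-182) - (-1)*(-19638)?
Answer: -74966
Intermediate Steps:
k(A) = 304*A (k(A) = 152*(2*A) = 304*A)
k(-182) - (-1)*(-19638) = 304*(-182) - (-1)*(-19638) = -55328 - 1*19638 = -55328 - 19638 = -74966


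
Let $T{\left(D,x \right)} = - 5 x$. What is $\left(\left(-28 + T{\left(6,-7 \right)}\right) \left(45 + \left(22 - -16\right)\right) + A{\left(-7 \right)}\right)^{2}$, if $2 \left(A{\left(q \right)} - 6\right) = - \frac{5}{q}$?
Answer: $\frac{67617729}{196} \approx 3.4499 \cdot 10^{5}$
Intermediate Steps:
$A{\left(q \right)} = 6 - \frac{5}{2 q}$ ($A{\left(q \right)} = 6 + \frac{\left(-5\right) \frac{1}{q}}{2} = 6 - \frac{5}{2 q}$)
$\left(\left(-28 + T{\left(6,-7 \right)}\right) \left(45 + \left(22 - -16\right)\right) + A{\left(-7 \right)}\right)^{2} = \left(\left(-28 - -35\right) \left(45 + \left(22 - -16\right)\right) + \left(6 - \frac{5}{2 \left(-7\right)}\right)\right)^{2} = \left(\left(-28 + 35\right) \left(45 + \left(22 + 16\right)\right) + \left(6 - - \frac{5}{14}\right)\right)^{2} = \left(7 \left(45 + 38\right) + \left(6 + \frac{5}{14}\right)\right)^{2} = \left(7 \cdot 83 + \frac{89}{14}\right)^{2} = \left(581 + \frac{89}{14}\right)^{2} = \left(\frac{8223}{14}\right)^{2} = \frac{67617729}{196}$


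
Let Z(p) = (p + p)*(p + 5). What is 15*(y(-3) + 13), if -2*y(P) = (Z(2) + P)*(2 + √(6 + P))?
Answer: -180 - 375*√3/2 ≈ -504.76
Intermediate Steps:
Z(p) = 2*p*(5 + p) (Z(p) = (2*p)*(5 + p) = 2*p*(5 + p))
y(P) = -(2 + √(6 + P))*(28 + P)/2 (y(P) = -(2*2*(5 + 2) + P)*(2 + √(6 + P))/2 = -(2*2*7 + P)*(2 + √(6 + P))/2 = -(28 + P)*(2 + √(6 + P))/2 = -(2 + √(6 + P))*(28 + P)/2)
15*(y(-3) + 13) = 15*((-28 - 1*(-3) - 14*√(6 - 3) - ½*(-3)*√(6 - 3)) + 13) = 15*((-28 + 3 - 14*√3 - ½*(-3)*√3) + 13) = 15*((-28 + 3 - 14*√3 + 3*√3/2) + 13) = 15*((-25 - 25*√3/2) + 13) = 15*(-12 - 25*√3/2) = -180 - 375*√3/2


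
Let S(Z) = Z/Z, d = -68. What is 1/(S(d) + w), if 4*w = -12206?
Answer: -2/6101 ≈ -0.00032782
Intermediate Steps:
w = -6103/2 (w = (¼)*(-12206) = -6103/2 ≈ -3051.5)
S(Z) = 1
1/(S(d) + w) = 1/(1 - 6103/2) = 1/(-6101/2) = -2/6101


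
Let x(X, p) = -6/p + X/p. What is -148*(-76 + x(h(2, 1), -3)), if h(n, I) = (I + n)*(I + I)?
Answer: 11248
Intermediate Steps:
h(n, I) = 2*I*(I + n) (h(n, I) = (I + n)*(2*I) = 2*I*(I + n))
-148*(-76 + x(h(2, 1), -3)) = -148*(-76 + (-6 + 2*1*(1 + 2))/(-3)) = -148*(-76 - (-6 + 2*1*3)/3) = -148*(-76 - (-6 + 6)/3) = -148*(-76 - ⅓*0) = -148*(-76 + 0) = -148*(-76) = 11248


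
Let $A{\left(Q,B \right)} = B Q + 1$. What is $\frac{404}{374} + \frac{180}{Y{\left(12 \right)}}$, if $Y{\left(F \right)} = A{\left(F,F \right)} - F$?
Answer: $\frac{60526}{24871} \approx 2.4336$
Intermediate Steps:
$A{\left(Q,B \right)} = 1 + B Q$
$Y{\left(F \right)} = 1 + F^{2} - F$ ($Y{\left(F \right)} = \left(1 + F F\right) - F = \left(1 + F^{2}\right) - F = 1 + F^{2} - F$)
$\frac{404}{374} + \frac{180}{Y{\left(12 \right)}} = \frac{404}{374} + \frac{180}{1 + 12^{2} - 12} = 404 \cdot \frac{1}{374} + \frac{180}{1 + 144 - 12} = \frac{202}{187} + \frac{180}{133} = \frac{60526}{24871}$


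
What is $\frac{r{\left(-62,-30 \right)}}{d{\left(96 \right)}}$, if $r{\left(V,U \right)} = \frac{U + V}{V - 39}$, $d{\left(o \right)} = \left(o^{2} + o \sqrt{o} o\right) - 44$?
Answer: $- \frac{52739}{50939358787} + \frac{211968 \sqrt{6}}{50939358787} \approx 9.1574 \cdot 10^{-6}$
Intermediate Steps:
$d{\left(o \right)} = -44 + o^{2} + o^{\frac{5}{2}}$ ($d{\left(o \right)} = \left(o^{2} + o^{\frac{3}{2}} o\right) - 44 = \left(o^{2} + o^{\frac{5}{2}}\right) - 44 = -44 + o^{2} + o^{\frac{5}{2}}$)
$r{\left(V,U \right)} = \frac{U + V}{-39 + V}$
$\frac{r{\left(-62,-30 \right)}}{d{\left(96 \right)}} = \frac{\frac{1}{-39 - 62} \left(-30 - 62\right)}{-44 + 96^{2} + 96^{\frac{5}{2}}} = \frac{\frac{1}{-101} \left(-92\right)}{-44 + 9216 + 36864 \sqrt{6}} = \frac{\left(- \frac{1}{101}\right) \left(-92\right)}{9172 + 36864 \sqrt{6}} = \frac{92}{101 \left(9172 + 36864 \sqrt{6}\right)}$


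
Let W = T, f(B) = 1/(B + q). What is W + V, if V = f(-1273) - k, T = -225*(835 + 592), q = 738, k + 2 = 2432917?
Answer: -1473384651/535 ≈ -2.7540e+6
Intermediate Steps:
k = 2432915 (k = -2 + 2432917 = 2432915)
f(B) = 1/(738 + B) (f(B) = 1/(B + 738) = 1/(738 + B))
T = -321075 (T = -225*1427 = -321075)
V = -1301609526/535 (V = 1/(738 - 1273) - 1*2432915 = 1/(-535) - 2432915 = -1/535 - 2432915 = -1301609526/535 ≈ -2.4329e+6)
W = -321075
W + V = -321075 - 1301609526/535 = -1473384651/535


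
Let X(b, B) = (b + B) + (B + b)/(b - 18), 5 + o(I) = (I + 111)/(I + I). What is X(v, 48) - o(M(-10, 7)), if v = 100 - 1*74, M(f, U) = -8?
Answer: 1515/16 ≈ 94.688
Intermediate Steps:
o(I) = -5 + (111 + I)/(2*I) (o(I) = -5 + (I + 111)/(I + I) = -5 + (111 + I)/((2*I)) = -5 + (111 + I)*(1/(2*I)) = -5 + (111 + I)/(2*I))
v = 26 (v = 100 - 74 = 26)
X(b, B) = B + b + (B + b)/(-18 + b) (X(b, B) = (B + b) + (B + b)/(-18 + b) = B + b + (B + b)/(-18 + b))
X(v, 48) - o(M(-10, 7)) = (26**2 - 17*48 - 17*26 + 48*26)/(-18 + 26) - 3*(37 - 3*(-8))/(2*(-8)) = (676 - 816 - 442 + 1248)/8 - 3*(-1)*(37 + 24)/(2*8) = (1/8)*666 - 3*(-1)*61/(2*8) = 333/4 - 1*(-183/16) = 333/4 + 183/16 = 1515/16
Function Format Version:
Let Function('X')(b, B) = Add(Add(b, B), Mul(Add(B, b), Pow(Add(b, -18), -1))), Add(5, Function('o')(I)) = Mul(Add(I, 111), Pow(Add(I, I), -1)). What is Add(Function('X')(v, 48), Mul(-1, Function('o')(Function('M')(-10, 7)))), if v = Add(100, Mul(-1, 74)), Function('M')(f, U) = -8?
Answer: Rational(1515, 16) ≈ 94.688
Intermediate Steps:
Function('o')(I) = Add(-5, Mul(Rational(1, 2), Pow(I, -1), Add(111, I))) (Function('o')(I) = Add(-5, Mul(Add(I, 111), Pow(Add(I, I), -1))) = Add(-5, Mul(Add(111, I), Pow(Mul(2, I), -1))) = Add(-5, Mul(Add(111, I), Mul(Rational(1, 2), Pow(I, -1)))) = Add(-5, Mul(Rational(1, 2), Pow(I, -1), Add(111, I))))
v = 26 (v = Add(100, -74) = 26)
Function('X')(b, B) = Add(B, b, Mul(Pow(Add(-18, b), -1), Add(B, b))) (Function('X')(b, B) = Add(Add(B, b), Mul(Add(B, b), Pow(Add(-18, b), -1))) = Add(Add(B, b), Mul(Pow(Add(-18, b), -1), Add(B, b))) = Add(B, b, Mul(Pow(Add(-18, b), -1), Add(B, b))))
Add(Function('X')(v, 48), Mul(-1, Function('o')(Function('M')(-10, 7)))) = Add(Mul(Pow(Add(-18, 26), -1), Add(Pow(26, 2), Mul(-17, 48), Mul(-17, 26), Mul(48, 26))), Mul(-1, Mul(Rational(3, 2), Pow(-8, -1), Add(37, Mul(-3, -8))))) = Add(Mul(Pow(8, -1), Add(676, -816, -442, 1248)), Mul(-1, Mul(Rational(3, 2), Rational(-1, 8), Add(37, 24)))) = Add(Mul(Rational(1, 8), 666), Mul(-1, Mul(Rational(3, 2), Rational(-1, 8), 61))) = Add(Rational(333, 4), Mul(-1, Rational(-183, 16))) = Add(Rational(333, 4), Rational(183, 16)) = Rational(1515, 16)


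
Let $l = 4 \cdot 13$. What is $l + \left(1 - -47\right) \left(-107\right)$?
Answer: $-5084$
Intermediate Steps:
$l = 52$
$l + \left(1 - -47\right) \left(-107\right) = 52 + \left(1 - -47\right) \left(-107\right) = 52 + \left(1 + 47\right) \left(-107\right) = 52 + 48 \left(-107\right) = 52 - 5136 = -5084$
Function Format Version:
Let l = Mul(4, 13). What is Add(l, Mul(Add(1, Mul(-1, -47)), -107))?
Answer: -5084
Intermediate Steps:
l = 52
Add(l, Mul(Add(1, Mul(-1, -47)), -107)) = Add(52, Mul(Add(1, Mul(-1, -47)), -107)) = Add(52, Mul(Add(1, 47), -107)) = Add(52, Mul(48, -107)) = Add(52, -5136) = -5084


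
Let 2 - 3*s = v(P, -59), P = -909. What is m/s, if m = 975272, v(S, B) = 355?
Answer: -2925816/353 ≈ -8288.4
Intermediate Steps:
s = -353/3 (s = ⅔ - ⅓*355 = ⅔ - 355/3 = -353/3 ≈ -117.67)
m/s = 975272/(-353/3) = 975272*(-3/353) = -2925816/353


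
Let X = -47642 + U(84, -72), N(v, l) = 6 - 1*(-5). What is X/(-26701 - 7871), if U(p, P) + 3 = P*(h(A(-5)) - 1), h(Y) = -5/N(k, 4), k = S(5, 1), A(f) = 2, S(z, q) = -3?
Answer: 522943/380292 ≈ 1.3751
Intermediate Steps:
k = -3
N(v, l) = 11 (N(v, l) = 6 + 5 = 11)
h(Y) = -5/11
U(p, P) = -3 - 16*P/11 (U(p, P) = -3 + P*(-5/11 - 1) = -3 + P*(-16/11) = -3 - 16*P/11)
X = -522943/11 (X = -47642 + (-3 - 16/11*(-72)) = -47642 + (-3 + 1152/11) = -47642 + 1119/11 = -522943/11 ≈ -47540.)
X/(-26701 - 7871) = -522943/(11*(-26701 - 7871)) = -522943/11/(-34572) = -522943/11*(-1/34572) = 522943/380292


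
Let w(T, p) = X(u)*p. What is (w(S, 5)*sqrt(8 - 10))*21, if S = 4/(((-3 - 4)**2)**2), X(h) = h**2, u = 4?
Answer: 1680*I*sqrt(2) ≈ 2375.9*I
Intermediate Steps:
S = 4/2401 (S = 4/(((-7)**2)**2) = 4/(49**2) = 4/2401 ≈ 0.0016660)
w(T, p) = 16*p (w(T, p) = 4**2*p = 16*p)
(w(S, 5)*sqrt(8 - 10))*21 = ((16*5)*sqrt(8 - 10))*21 = (80*sqrt(-2))*21 = (80*(I*sqrt(2)))*21 = (80*I*sqrt(2))*21 = 1680*I*sqrt(2)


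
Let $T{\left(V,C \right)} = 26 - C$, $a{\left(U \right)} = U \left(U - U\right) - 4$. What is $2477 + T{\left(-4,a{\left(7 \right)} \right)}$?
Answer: $2507$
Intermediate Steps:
$a{\left(U \right)} = -4$ ($a{\left(U \right)} = U 0 - 4 = 0 - 4 = -4$)
$2477 + T{\left(-4,a{\left(7 \right)} \right)} = 2477 + \left(26 - -4\right) = 2477 + \left(26 + 4\right) = 2477 + 30 = 2507$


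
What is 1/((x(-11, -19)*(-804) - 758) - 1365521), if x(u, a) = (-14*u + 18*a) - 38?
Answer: -1/1184575 ≈ -8.4418e-7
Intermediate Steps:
x(u, a) = -38 - 14*u + 18*a
1/((x(-11, -19)*(-804) - 758) - 1365521) = 1/(((-38 - 14*(-11) + 18*(-19))*(-804) - 758) - 1365521) = 1/(((-38 + 154 - 342)*(-804) - 758) - 1365521) = 1/((-226*(-804) - 758) - 1365521) = 1/((181704 - 758) - 1365521) = 1/(180946 - 1365521) = 1/(-1184575) = -1/1184575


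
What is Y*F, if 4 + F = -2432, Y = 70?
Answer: -170520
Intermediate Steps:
F = -2436 (F = -4 - 2432 = -2436)
Y*F = 70*(-2436) = -170520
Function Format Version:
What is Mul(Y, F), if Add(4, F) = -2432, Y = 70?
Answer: -170520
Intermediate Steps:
F = -2436 (F = Add(-4, -2432) = -2436)
Mul(Y, F) = Mul(70, -2436) = -170520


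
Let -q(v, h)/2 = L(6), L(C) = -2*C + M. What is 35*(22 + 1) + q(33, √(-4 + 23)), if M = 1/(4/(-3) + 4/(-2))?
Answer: 4148/5 ≈ 829.60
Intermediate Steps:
M = -3/10 (M = 1/(4*(-⅓) + 4*(-½)) = 1/(-4/3 - 2) = 1/(-10/3) = -3/10 ≈ -0.30000)
L(C) = -3/10 - 2*C (L(C) = -2*C - 3/10 = -3/10 - 2*C)
q(v, h) = 123/5 (q(v, h) = -2*(-3/10 - 2*6) = -2*(-3/10 - 12) = -2*(-123/10) = 123/5)
35*(22 + 1) + q(33, √(-4 + 23)) = 35*(22 + 1) + 123/5 = 35*23 + 123/5 = 805 + 123/5 = 4148/5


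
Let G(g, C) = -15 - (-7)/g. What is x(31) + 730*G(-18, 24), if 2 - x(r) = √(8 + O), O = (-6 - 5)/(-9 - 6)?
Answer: -101087/9 - √1965/15 ≈ -11235.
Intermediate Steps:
O = 11/15 (O = -11/(-15) = -11*(-1/15) = 11/15 ≈ 0.73333)
G(g, C) = -15 + 7/g
x(r) = 2 - √1965/15 (x(r) = 2 - √(8 + 11/15) = 2 - √(131/15) = 2 - √1965/15)
x(31) + 730*G(-18, 24) = (2 - √1965/15) + 730*(-15 + 7/(-18)) = (2 - √1965/15) + 730*(-15 + 7*(-1/18)) = (2 - √1965/15) + 730*(-15 - 7/18) = (2 - √1965/15) + 730*(-277/18) = (2 - √1965/15) - 101105/9 = -101087/9 - √1965/15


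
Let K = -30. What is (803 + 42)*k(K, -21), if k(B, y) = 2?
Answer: 1690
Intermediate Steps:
(803 + 42)*k(K, -21) = (803 + 42)*2 = 845*2 = 1690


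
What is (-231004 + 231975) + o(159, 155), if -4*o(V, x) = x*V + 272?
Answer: -21033/4 ≈ -5258.3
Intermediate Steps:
o(V, x) = -68 - V*x/4 (o(V, x) = -(x*V + 272)/4 = -(V*x + 272)/4 = -(272 + V*x)/4 = -68 - V*x/4)
(-231004 + 231975) + o(159, 155) = (-231004 + 231975) + (-68 - 1/4*159*155) = 971 + (-68 - 24645/4) = 971 - 24917/4 = -21033/4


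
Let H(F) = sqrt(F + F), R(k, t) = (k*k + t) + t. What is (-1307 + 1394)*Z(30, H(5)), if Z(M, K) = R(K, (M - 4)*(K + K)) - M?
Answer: -1740 + 9048*sqrt(10) ≈ 26872.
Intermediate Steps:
R(k, t) = k**2 + 2*t (R(k, t) = (k**2 + t) + t = (t + k**2) + t = k**2 + 2*t)
H(F) = sqrt(2)*sqrt(F) (H(F) = sqrt(2*F) = sqrt(2)*sqrt(F))
Z(M, K) = K**2 - M + 4*K*(-4 + M) (Z(M, K) = (K**2 + 2*((M - 4)*(K + K))) - M = (K**2 + 2*((-4 + M)*(2*K))) - M = (K**2 + 2*(2*K*(-4 + M))) - M = (K**2 + 4*K*(-4 + M)) - M = K**2 - M + 4*K*(-4 + M))
(-1307 + 1394)*Z(30, H(5)) = (-1307 + 1394)*((sqrt(2)*sqrt(5))**2 - 1*30 + 4*(sqrt(2)*sqrt(5))*(-4 + 30)) = 87*((sqrt(10))**2 - 30 + 4*sqrt(10)*26) = 87*(10 - 30 + 104*sqrt(10)) = 87*(-20 + 104*sqrt(10)) = -1740 + 9048*sqrt(10)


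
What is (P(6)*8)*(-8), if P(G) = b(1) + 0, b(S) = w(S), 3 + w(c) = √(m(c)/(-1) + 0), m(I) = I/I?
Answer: 192 - 64*I ≈ 192.0 - 64.0*I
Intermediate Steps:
m(I) = 1
w(c) = -3 + I (w(c) = -3 + √(1/(-1) + 0) = -3 + √(1*(-1) + 0) = -3 + √(-1 + 0) = -3 + √(-1) = -3 + I)
b(S) = -3 + I
P(G) = -3 + I (P(G) = (-3 + I) + 0 = -3 + I)
(P(6)*8)*(-8) = ((-3 + I)*8)*(-8) = (-24 + 8*I)*(-8) = 192 - 64*I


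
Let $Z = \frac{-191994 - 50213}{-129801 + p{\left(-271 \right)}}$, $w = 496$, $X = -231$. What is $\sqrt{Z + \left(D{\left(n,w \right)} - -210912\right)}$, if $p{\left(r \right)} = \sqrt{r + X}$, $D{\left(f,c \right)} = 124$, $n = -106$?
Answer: $\sqrt{211036 + \frac{242207}{129801 - i \sqrt{502}}} \approx 459.39 + 2.0 \cdot 10^{-7} i$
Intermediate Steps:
$p{\left(r \right)} = \sqrt{-231 + r}$ ($p{\left(r \right)} = \sqrt{r - 231} = \sqrt{-231 + r}$)
$Z = - \frac{242207}{-129801 + i \sqrt{502}}$ ($Z = \frac{-191994 - 50213}{-129801 + \sqrt{-231 - 271}} = - \frac{242207}{-129801 + \sqrt{-502}} = - \frac{242207}{-129801 + i \sqrt{502}} \approx 1.866 + 0.00032209 i$)
$\sqrt{Z + \left(D{\left(n,w \right)} - -210912\right)} = \sqrt{\left(\frac{31438710807}{16848300103} + \frac{242207 i \sqrt{502}}{16848300103}\right) + \left(124 - -210912\right)} = \sqrt{\left(\frac{31438710807}{16848300103} + \frac{242207 i \sqrt{502}}{16848300103}\right) + \left(124 + 210912\right)} = \sqrt{\left(\frac{31438710807}{16848300103} + \frac{242207 i \sqrt{502}}{16848300103}\right) + 211036} = \sqrt{\frac{3555629299247515}{16848300103} + \frac{242207 i \sqrt{502}}{16848300103}}$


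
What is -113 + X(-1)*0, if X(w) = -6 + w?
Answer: -113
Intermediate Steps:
-113 + X(-1)*0 = -113 + (-6 - 1)*0 = -113 - 7*0 = -113 + 0 = -113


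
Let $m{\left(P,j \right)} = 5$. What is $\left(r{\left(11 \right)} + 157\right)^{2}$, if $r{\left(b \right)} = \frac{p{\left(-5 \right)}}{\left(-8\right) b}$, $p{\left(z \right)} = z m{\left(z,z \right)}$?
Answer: $\frac{191573281}{7744} \approx 24738.0$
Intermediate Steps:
$p{\left(z \right)} = 5 z$ ($p{\left(z \right)} = z 5 = 5 z$)
$r{\left(b \right)} = \frac{25}{8 b}$ ($r{\left(b \right)} = \frac{5 \left(-5\right)}{\left(-8\right) b} = - 25 \left(- \frac{1}{8 b}\right) = \frac{25}{8 b}$)
$\left(r{\left(11 \right)} + 157\right)^{2} = \left(\frac{25}{8 \cdot 11} + 157\right)^{2} = \left(\frac{25}{8} \cdot \frac{1}{11} + 157\right)^{2} = \left(\frac{25}{88} + 157\right)^{2} = \left(\frac{13841}{88}\right)^{2} = \frac{191573281}{7744}$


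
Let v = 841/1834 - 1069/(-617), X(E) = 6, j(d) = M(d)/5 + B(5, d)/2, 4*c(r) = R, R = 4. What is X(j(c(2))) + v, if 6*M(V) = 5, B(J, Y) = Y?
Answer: 9268911/1131578 ≈ 8.1911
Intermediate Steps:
M(V) = ⅚ (M(V) = (⅙)*5 = ⅚)
c(r) = 1 (c(r) = (¼)*4 = 1)
j(d) = ⅙ + d/2 (j(d) = (⅚)/5 + d/2 = (⅚)*(⅕) + d*(½) = ⅙ + d/2)
v = 2479443/1131578 (v = 841*(1/1834) - 1069*(-1/617) = 841/1834 + 1069/617 = 2479443/1131578 ≈ 2.1911)
X(j(c(2))) + v = 6 + 2479443/1131578 = 9268911/1131578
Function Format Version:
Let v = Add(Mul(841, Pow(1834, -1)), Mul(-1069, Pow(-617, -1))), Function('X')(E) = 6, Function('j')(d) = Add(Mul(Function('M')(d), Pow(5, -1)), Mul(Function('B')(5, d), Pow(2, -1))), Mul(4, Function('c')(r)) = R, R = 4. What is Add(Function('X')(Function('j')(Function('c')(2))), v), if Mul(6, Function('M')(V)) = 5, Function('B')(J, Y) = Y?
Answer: Rational(9268911, 1131578) ≈ 8.1911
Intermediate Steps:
Function('M')(V) = Rational(5, 6) (Function('M')(V) = Mul(Rational(1, 6), 5) = Rational(5, 6))
Function('c')(r) = 1 (Function('c')(r) = Mul(Rational(1, 4), 4) = 1)
Function('j')(d) = Add(Rational(1, 6), Mul(Rational(1, 2), d)) (Function('j')(d) = Add(Mul(Rational(5, 6), Pow(5, -1)), Mul(d, Pow(2, -1))) = Add(Mul(Rational(5, 6), Rational(1, 5)), Mul(d, Rational(1, 2))) = Add(Rational(1, 6), Mul(Rational(1, 2), d)))
v = Rational(2479443, 1131578) (v = Add(Mul(841, Rational(1, 1834)), Mul(-1069, Rational(-1, 617))) = Add(Rational(841, 1834), Rational(1069, 617)) = Rational(2479443, 1131578) ≈ 2.1911)
Add(Function('X')(Function('j')(Function('c')(2))), v) = Add(6, Rational(2479443, 1131578)) = Rational(9268911, 1131578)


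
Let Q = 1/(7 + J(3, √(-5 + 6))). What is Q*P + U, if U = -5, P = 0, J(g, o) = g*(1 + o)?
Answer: -5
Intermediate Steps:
Q = 1/13 (Q = 1/(7 + 3*(1 + √(-5 + 6))) = 1/(7 + 3*(1 + √1)) = 1/(7 + 3*(1 + 1)) = 1/(7 + 3*2) = 1/(7 + 6) = 1/13 ≈ 0.076923)
Q*P + U = (1/13)*0 - 5 = 0 - 5 = -5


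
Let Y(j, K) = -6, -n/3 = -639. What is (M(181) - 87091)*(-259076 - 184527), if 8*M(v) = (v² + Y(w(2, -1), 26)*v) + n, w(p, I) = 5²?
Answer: 36771139876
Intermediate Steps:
n = 1917 (n = -3*(-639) = 1917)
w(p, I) = 25
M(v) = 1917/8 - 3*v/4 + v²/8 (M(v) = ((v² - 6*v) + 1917)/8 = (1917 + v² - 6*v)/8 = 1917/8 - 3*v/4 + v²/8)
(M(181) - 87091)*(-259076 - 184527) = ((1917/8 - ¾*181 + (⅛)*181²) - 87091)*(-259076 - 184527) = ((1917/8 - 543/4 + (⅛)*32761) - 87091)*(-443603) = ((1917/8 - 543/4 + 32761/8) - 87091)*(-443603) = (4199 - 87091)*(-443603) = -82892*(-443603) = 36771139876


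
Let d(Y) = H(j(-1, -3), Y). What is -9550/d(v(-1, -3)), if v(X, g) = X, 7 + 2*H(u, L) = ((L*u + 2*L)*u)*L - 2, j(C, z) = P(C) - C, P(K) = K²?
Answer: 19100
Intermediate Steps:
j(C, z) = C² - C
H(u, L) = -9/2 + L*u*(2*L + L*u)/2 (H(u, L) = -7/2 + (((L*u + 2*L)*u)*L - 2)/2 = -7/2 + (((2*L + L*u)*u)*L - 2)/2 = -7/2 + ((u*(2*L + L*u))*L - 2)/2 = -7/2 + (L*u*(2*L + L*u) - 2)/2 = -7/2 + (-2 + L*u*(2*L + L*u))/2 = -7/2 + (-1 + L*u*(2*L + L*u)/2) = -9/2 + L*u*(2*L + L*u)/2)
d(Y) = -9/2 + 4*Y² (d(Y) = -9/2 + (-(-1 - 1))*Y² + Y²*(-(-1 - 1))²/2 = -9/2 + (-1*(-2))*Y² + Y²*(-1*(-2))²/2 = -9/2 + 2*Y² + (½)*Y²*2² = -9/2 + 2*Y² + (½)*Y²*4 = -9/2 + 2*Y² + 2*Y² = -9/2 + 4*Y²)
-9550/d(v(-1, -3)) = -9550/(-9/2 + 4*(-1)²) = -9550/(-9/2 + 4*1) = -9550/(-9/2 + 4) = -9550/(-½) = -9550*(-2) = 19100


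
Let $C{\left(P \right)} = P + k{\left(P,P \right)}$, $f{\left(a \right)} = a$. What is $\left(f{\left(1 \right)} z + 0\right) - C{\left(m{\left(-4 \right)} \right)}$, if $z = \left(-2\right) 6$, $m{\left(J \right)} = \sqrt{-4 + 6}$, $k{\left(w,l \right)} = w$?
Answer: $-12 - 2 \sqrt{2} \approx -14.828$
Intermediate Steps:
$m{\left(J \right)} = \sqrt{2}$
$C{\left(P \right)} = 2 P$ ($C{\left(P \right)} = P + P = 2 P$)
$z = -12$
$\left(f{\left(1 \right)} z + 0\right) - C{\left(m{\left(-4 \right)} \right)} = \left(1 \left(-12\right) + 0\right) - 2 \sqrt{2} = \left(-12 + 0\right) - 2 \sqrt{2} = -12 - 2 \sqrt{2}$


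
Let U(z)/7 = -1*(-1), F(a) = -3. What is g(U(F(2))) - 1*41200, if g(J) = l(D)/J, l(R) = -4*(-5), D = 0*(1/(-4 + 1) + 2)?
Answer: -288380/7 ≈ -41197.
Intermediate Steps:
D = 0 (D = 0*(1/(-3) + 2) = 0*(-1/3 + 2) = 0*(5/3) = 0)
l(R) = 20
U(z) = 7 (U(z) = 7*(-1*(-1)) = 7*1 = 7)
g(J) = 20/J
g(U(F(2))) - 1*41200 = 20/7 - 1*41200 = 20*(1/7) - 41200 = 20/7 - 41200 = -288380/7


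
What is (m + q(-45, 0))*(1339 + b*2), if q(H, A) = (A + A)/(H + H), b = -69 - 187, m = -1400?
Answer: -1157800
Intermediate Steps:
b = -256
q(H, A) = A/H (q(H, A) = (2*A)/((2*H)) = (2*A)*(1/(2*H)) = A/H)
(m + q(-45, 0))*(1339 + b*2) = (-1400 + 0/(-45))*(1339 - 256*2) = (-1400 + 0*(-1/45))*(1339 - 512) = (-1400 + 0)*827 = -1400*827 = -1157800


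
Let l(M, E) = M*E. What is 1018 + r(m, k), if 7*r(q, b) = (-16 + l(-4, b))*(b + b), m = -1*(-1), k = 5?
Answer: 6766/7 ≈ 966.57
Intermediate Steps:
m = 1
l(M, E) = E*M
r(q, b) = 2*b*(-16 - 4*b)/7 (r(q, b) = ((-16 + b*(-4))*(b + b))/7 = ((-16 - 4*b)*(2*b))/7 = (2*b*(-16 - 4*b))/7 = 2*b*(-16 - 4*b)/7)
1018 + r(m, k) = 1018 + (8/7)*5*(-4 - 1*5) = 1018 + (8/7)*5*(-4 - 5) = 1018 + (8/7)*5*(-9) = 1018 - 360/7 = 6766/7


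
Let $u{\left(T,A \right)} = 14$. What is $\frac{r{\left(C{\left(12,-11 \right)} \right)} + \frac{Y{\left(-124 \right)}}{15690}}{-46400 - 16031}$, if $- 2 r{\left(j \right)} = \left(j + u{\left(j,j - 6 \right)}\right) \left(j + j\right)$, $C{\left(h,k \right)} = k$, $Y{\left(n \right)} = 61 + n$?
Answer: $- \frac{172569}{326514130} \approx -0.00052852$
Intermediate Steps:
$r{\left(j \right)} = - j \left(14 + j\right)$ ($r{\left(j \right)} = - \frac{\left(j + 14\right) \left(j + j\right)}{2} = - \frac{\left(14 + j\right) 2 j}{2} = - \frac{2 j \left(14 + j\right)}{2} = - j \left(14 + j\right)$)
$\frac{r{\left(C{\left(12,-11 \right)} \right)} + \frac{Y{\left(-124 \right)}}{15690}}{-46400 - 16031} = \frac{\left(-1\right) \left(-11\right) \left(14 - 11\right) + \frac{61 - 124}{15690}}{-46400 - 16031} = \frac{\left(-1\right) \left(-11\right) 3 - \frac{21}{5230}}{-62431} = \left(33 - \frac{21}{5230}\right) \left(- \frac{1}{62431}\right) = \frac{172569}{5230} \left(- \frac{1}{62431}\right) = - \frac{172569}{326514130}$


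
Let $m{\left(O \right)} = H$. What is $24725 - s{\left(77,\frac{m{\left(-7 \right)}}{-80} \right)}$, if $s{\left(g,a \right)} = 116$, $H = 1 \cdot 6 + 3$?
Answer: $24609$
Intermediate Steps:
$H = 9$ ($H = 6 + 3 = 9$)
$m{\left(O \right)} = 9$
$24725 - s{\left(77,\frac{m{\left(-7 \right)}}{-80} \right)} = 24725 - 116 = 24609$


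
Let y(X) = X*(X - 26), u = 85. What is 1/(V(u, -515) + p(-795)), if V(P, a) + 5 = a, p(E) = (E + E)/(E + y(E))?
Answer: -410/213201 ≈ -0.0019231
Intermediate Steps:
y(X) = X*(-26 + X)
p(E) = 2*E/(E + E*(-26 + E)) (p(E) = (E + E)/(E + E*(-26 + E)) = (2*E)/(E + E*(-26 + E)) = 2*E/(E + E*(-26 + E)))
V(P, a) = -5 + a
1/(V(u, -515) + p(-795)) = 1/((-5 - 515) + 2/(-25 - 795)) = 1/(-520 + 2/(-820)) = 1/(-520 + 2*(-1/820)) = 1/(-520 - 1/410) = 1/(-213201/410) = -410/213201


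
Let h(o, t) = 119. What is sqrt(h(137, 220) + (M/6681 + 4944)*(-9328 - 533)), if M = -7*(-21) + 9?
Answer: I*sqrt(241791397838029)/2227 ≈ 6982.3*I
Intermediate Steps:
M = 156 (M = 147 + 9 = 156)
sqrt(h(137, 220) + (M/6681 + 4944)*(-9328 - 533)) = sqrt(119 + (156/6681 + 4944)*(-9328 - 533)) = sqrt(119 + (156*(1/6681) + 4944)*(-9861)) = sqrt(119 + (52/2227 + 4944)*(-9861)) = sqrt(119 + (11010340/2227)*(-9861)) = sqrt(119 - 108572962740/2227) = sqrt(-108572697727/2227) = I*sqrt(241791397838029)/2227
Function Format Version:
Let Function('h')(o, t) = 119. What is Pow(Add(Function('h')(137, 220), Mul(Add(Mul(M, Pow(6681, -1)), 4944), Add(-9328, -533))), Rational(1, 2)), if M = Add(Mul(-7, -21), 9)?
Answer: Mul(Rational(1, 2227), I, Pow(241791397838029, Rational(1, 2))) ≈ Mul(6982.3, I)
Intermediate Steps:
M = 156 (M = Add(147, 9) = 156)
Pow(Add(Function('h')(137, 220), Mul(Add(Mul(M, Pow(6681, -1)), 4944), Add(-9328, -533))), Rational(1, 2)) = Pow(Add(119, Mul(Add(Mul(156, Pow(6681, -1)), 4944), Add(-9328, -533))), Rational(1, 2)) = Pow(Add(119, Mul(Add(Mul(156, Rational(1, 6681)), 4944), -9861)), Rational(1, 2)) = Pow(Add(119, Mul(Add(Rational(52, 2227), 4944), -9861)), Rational(1, 2)) = Pow(Add(119, Mul(Rational(11010340, 2227), -9861)), Rational(1, 2)) = Pow(Add(119, Rational(-108572962740, 2227)), Rational(1, 2)) = Pow(Rational(-108572697727, 2227), Rational(1, 2)) = Mul(Rational(1, 2227), I, Pow(241791397838029, Rational(1, 2)))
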